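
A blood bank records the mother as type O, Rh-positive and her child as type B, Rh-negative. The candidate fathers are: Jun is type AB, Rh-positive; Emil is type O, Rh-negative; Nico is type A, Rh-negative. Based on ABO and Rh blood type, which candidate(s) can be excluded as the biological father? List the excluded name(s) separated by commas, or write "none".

A candidate is excluded only if no genotype consistent with his phenotype could produce a type B, Rh-negative child with a type O, Rh-positive mother.
Emil (type O, Rh-): no genotype consistent with that phenotype can produce a type-B Rh- child with a type-O mother.
Nico (type A, Rh-): no genotype consistent with that phenotype can produce a type-B Rh- child with a type-O mother.

Emil, Nico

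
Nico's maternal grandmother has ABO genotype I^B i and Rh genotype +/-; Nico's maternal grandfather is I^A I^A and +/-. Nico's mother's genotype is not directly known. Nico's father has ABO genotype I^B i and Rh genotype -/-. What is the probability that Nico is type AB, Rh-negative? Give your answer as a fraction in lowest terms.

1/8

Nico's mother's ABO genotype from I^B i × I^A I^A: 1/2 I^A I^B, 1/2 I^A i.
Crossing each possibility with the father I^B i and summing P(type AB): 1/2·1/4 + 1/2·1/4 = 1/4.
Similarly for Rh via the mother's Rh distribution: P(Rh-) = 1/2.
Independent loci: 1/4 × 1/2 = 1/8.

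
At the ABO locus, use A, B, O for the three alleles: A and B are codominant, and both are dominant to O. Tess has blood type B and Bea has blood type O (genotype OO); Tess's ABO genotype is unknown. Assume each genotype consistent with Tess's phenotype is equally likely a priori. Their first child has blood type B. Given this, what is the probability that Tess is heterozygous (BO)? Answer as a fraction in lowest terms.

Possible genotypes: Tess ∈ {BB, BO}; Bea ∈ {OO}.
Weight each parental genotype pair by prior × P(type-B child):
  BB × OO: posterior weight 2/3.
  BO × OO: posterior weight 1/3.
Sum the posterior weight over pairs where Tess is BO: 1/3.

1/3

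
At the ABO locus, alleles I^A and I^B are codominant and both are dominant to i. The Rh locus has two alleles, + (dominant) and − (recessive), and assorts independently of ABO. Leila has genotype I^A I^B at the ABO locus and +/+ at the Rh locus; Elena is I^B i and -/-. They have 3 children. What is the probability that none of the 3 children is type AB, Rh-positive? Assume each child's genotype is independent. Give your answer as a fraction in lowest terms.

ABO cross I^A I^B × I^B i → 1/4 A, 1/2 B, 1/4 AB.
Rh cross +/+ × -/- → 1 Rh+; so P(type AB, Rh-positive) = 1/4 × 1 = 1/4 per child.
P(not type AB, Rh-positive) = 3/4 for one child; (3/4)^3 = 27/64.

27/64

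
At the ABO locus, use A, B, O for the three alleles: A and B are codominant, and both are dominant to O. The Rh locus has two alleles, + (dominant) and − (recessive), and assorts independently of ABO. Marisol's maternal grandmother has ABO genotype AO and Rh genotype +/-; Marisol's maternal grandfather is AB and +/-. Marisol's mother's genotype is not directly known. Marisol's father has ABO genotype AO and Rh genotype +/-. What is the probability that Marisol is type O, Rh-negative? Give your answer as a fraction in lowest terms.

1/32

Marisol's mother's ABO genotype from AO × AB: 1/4 AA, 1/4 AB, 1/4 AO, 1/4 BO.
Crossing each possibility with the father AO and summing P(type O): 1/4·0 + 1/4·0 + 1/4·1/4 + 1/4·1/4 = 1/8.
Similarly for Rh via the mother's Rh distribution: P(Rh-) = 1/4.
Independent loci: 1/8 × 1/4 = 1/32.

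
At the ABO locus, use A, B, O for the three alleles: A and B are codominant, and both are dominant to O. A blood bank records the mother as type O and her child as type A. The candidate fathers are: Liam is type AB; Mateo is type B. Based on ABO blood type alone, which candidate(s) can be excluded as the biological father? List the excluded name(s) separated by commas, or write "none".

Mateo

A candidate is excluded only if no genotype consistent with his phenotype could produce a type A child with a type O mother.
Mateo (type B): no genotype consistent with that phenotype can produce a type-A child with a type-O mother.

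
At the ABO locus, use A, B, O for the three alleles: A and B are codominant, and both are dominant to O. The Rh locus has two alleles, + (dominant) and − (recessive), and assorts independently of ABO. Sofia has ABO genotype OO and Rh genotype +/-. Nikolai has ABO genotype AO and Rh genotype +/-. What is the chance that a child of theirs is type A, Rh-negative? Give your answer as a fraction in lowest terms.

ABO cross OO × AO → offspring phenotypes: 1/2 O, 1/2 A.
Rh cross +/- × +/- → 3/4 Rh+, 1/4 Rh-.
Independent loci: P(type A, Rh-negative) = 1/2 × 1/4 = 1/8.

1/8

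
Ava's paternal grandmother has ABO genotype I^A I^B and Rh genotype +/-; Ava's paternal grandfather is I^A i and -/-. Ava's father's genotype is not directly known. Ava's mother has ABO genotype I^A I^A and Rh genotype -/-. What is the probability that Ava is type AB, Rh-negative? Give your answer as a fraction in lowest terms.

Ava's father's ABO genotype from I^A I^B × I^A i: 1/4 I^A I^A, 1/4 I^A I^B, 1/4 I^A i, 1/4 I^B i.
Crossing each possibility with the mother I^A I^A and summing P(type AB): 1/4·0 + 1/4·1/2 + 1/4·0 + 1/4·1/2 = 1/4.
Similarly for Rh via the father's Rh distribution: P(Rh-) = 3/4.
Independent loci: 1/4 × 3/4 = 3/16.

3/16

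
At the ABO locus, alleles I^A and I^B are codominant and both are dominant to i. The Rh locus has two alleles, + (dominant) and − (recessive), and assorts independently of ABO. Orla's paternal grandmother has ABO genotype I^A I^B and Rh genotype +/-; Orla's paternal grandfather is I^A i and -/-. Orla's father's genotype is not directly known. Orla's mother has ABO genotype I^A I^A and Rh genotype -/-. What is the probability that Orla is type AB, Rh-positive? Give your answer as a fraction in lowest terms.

1/16

Orla's father's ABO genotype from I^A I^B × I^A i: 1/4 I^A I^A, 1/4 I^A I^B, 1/4 I^A i, 1/4 I^B i.
Crossing each possibility with the mother I^A I^A and summing P(type AB): 1/4·0 + 1/4·1/2 + 1/4·0 + 1/4·1/2 = 1/4.
Similarly for Rh via the father's Rh distribution: P(Rh+) = 1/4.
Independent loci: 1/4 × 1/4 = 1/16.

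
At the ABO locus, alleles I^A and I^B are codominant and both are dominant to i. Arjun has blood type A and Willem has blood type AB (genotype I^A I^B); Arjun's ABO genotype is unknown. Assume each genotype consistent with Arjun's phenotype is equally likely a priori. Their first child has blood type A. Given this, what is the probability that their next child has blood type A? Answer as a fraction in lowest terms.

Possible genotypes: Arjun ∈ {I^A I^A, I^A i}; Willem ∈ {I^A I^B}.
Weight each parental genotype pair by prior × P(type-A child):
  I^A I^A × I^A I^B: posterior weight 1/2; P(next child type A) = 1/2.
  I^A i × I^A I^B: posterior weight 1/2; P(next child type A) = 1/2.
Weighted sum = 1/2.

1/2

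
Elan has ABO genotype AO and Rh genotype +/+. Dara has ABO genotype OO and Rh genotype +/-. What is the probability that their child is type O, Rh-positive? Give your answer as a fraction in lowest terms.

1/2

ABO cross AO × OO → offspring phenotypes: 1/2 O, 1/2 A.
Rh cross +/+ × +/- → 1 Rh+.
Independent loci: P(type O, Rh-positive) = 1/2 × 1 = 1/2.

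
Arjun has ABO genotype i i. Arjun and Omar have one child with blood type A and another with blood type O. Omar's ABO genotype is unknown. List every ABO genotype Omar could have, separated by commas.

For each candidate genotype of Omar, check whether crossing it with i i can produce every observed child phenotype.
  I^A I^A → possible child types {A} ✗
  I^A I^B → possible child types {A, B} ✗
  I^A i → possible child types {O, A} ✓
  I^B I^B → possible child types {B} ✗
  I^B i → possible child types {O, B} ✗
  i i → possible child types {O} ✗

I^A i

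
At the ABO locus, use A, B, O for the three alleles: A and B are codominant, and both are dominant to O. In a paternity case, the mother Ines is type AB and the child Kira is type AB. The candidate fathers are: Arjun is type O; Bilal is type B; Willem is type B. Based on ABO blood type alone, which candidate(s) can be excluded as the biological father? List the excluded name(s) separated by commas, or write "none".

Arjun

A candidate is excluded only if no genotype consistent with his phenotype could produce a type AB child with a type AB mother.
Arjun (type O): no genotype consistent with that phenotype can produce a type-AB child with a type-AB mother.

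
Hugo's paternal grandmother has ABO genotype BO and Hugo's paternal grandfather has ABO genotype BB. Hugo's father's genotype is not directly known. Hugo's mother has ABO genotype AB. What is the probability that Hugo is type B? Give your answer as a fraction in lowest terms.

Hugo's father's ABO genotype from BO × BB: 1/2 BB, 1/2 BO.
Crossing each possibility with the mother AB and summing P(type B): 1/2·1/2 + 1/2·1/2 = 1/2.

1/2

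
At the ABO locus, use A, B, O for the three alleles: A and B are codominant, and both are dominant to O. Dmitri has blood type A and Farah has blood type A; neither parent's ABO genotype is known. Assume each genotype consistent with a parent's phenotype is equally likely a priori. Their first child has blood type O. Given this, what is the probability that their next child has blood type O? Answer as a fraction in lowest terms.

Possible genotypes: Dmitri ∈ {AA, AO}; Farah ∈ {AA, AO}.
Weight each parental genotype pair by prior × P(type-O child):
  AO × AO: posterior weight 1; P(next child type O) = 1/4.
Weighted sum = 1/4.

1/4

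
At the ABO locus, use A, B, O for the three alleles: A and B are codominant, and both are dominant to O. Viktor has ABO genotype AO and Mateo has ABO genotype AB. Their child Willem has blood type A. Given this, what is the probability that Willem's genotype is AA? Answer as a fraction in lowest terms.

Cross AO × AB → 1/4 AA, 1/4 AB, 1/4 AO, 1/4 BO.
Type-A genotypes among offspring: AA (1/4), AO (1/4); total 1/2.
P(AA | type A) = (1/4) / (1/2) = 1/2.

1/2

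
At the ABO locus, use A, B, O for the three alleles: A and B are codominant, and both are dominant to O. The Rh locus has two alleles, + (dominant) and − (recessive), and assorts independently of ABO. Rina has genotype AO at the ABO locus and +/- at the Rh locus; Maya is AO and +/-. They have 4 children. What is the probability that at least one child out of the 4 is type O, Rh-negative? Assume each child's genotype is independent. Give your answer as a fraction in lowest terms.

14911/65536

ABO cross AO × AO → 1/4 O, 3/4 A.
Rh cross +/- × +/- → 3/4 Rh+, 1/4 Rh-; so P(type O, Rh-negative) = 1/4 × 1/4 = 1/16 per child.
P(none) = (15/16)^4 = 50625/65536; P(at least one) = 1 − 50625/65536 = 14911/65536.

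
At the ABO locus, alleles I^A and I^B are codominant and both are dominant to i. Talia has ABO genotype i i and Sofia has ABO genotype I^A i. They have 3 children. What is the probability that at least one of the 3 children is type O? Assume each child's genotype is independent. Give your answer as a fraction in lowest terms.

ABO cross i i × I^A i → 1/2 O, 1/2 A.
So P(type O) = 1/2 per child.
P(none) = (1/2)^3 = 1/8; P(at least one) = 1 − 1/8 = 7/8.

7/8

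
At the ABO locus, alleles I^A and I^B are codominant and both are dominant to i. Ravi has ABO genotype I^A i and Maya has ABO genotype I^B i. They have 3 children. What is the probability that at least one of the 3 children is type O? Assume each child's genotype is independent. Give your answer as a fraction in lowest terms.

ABO cross I^A i × I^B i → 1/4 O, 1/4 A, 1/4 B, 1/4 AB.
So P(type O) = 1/4 per child.
P(none) = (3/4)^3 = 27/64; P(at least one) = 1 − 27/64 = 37/64.

37/64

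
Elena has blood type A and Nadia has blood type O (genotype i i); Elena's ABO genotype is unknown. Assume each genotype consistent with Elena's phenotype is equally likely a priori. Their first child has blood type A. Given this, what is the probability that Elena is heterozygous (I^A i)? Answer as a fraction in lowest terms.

1/3

Possible genotypes: Elena ∈ {I^A I^A, I^A i}; Nadia ∈ {i i}.
Weight each parental genotype pair by prior × P(type-A child):
  I^A I^A × i i: posterior weight 2/3.
  I^A i × i i: posterior weight 1/3.
Sum the posterior weight over pairs where Elena is I^A i: 1/3.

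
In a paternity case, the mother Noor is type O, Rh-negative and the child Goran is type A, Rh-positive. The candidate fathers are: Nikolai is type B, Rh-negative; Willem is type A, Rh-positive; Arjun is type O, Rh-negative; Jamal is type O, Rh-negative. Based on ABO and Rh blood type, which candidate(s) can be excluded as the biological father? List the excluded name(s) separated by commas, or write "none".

Nikolai, Arjun, Jamal

A candidate is excluded only if no genotype consistent with his phenotype could produce a type A, Rh-positive child with a type O, Rh-negative mother.
Nikolai (type B, Rh-): no genotype consistent with that phenotype can produce a type-A Rh+ child with a type-O mother.
Arjun (type O, Rh-): no genotype consistent with that phenotype can produce a type-A Rh+ child with a type-O mother.
Jamal (type O, Rh-): no genotype consistent with that phenotype can produce a type-A Rh+ child with a type-O mother.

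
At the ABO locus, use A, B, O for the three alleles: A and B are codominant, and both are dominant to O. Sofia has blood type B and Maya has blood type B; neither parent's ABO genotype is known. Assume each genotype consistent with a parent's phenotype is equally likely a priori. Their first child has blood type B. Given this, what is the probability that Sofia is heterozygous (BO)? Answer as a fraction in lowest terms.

7/15

Possible genotypes: Sofia ∈ {BB, BO}; Maya ∈ {BB, BO}.
Weight each parental genotype pair by prior × P(type-B child):
  BB × BB: posterior weight 4/15.
  BB × BO: posterior weight 4/15.
  BO × BB: posterior weight 4/15.
  BO × BO: posterior weight 1/5.
Sum the posterior weight over pairs where Sofia is BO: 7/15.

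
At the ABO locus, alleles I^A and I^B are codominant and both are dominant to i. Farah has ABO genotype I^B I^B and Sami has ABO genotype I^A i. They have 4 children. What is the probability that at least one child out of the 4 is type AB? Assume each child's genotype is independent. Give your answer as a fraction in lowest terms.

ABO cross I^B I^B × I^A i → 1/2 B, 1/2 AB.
So P(type AB) = 1/2 per child.
P(none) = (1/2)^4 = 1/16; P(at least one) = 1 − 1/16 = 15/16.

15/16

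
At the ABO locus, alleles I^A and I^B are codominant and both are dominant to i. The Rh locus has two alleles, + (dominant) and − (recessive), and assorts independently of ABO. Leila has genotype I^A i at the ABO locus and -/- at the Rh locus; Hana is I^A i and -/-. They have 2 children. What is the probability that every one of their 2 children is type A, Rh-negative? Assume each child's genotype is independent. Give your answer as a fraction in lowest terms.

9/16

ABO cross I^A i × I^A i → 1/4 O, 3/4 A.
Rh cross -/- × -/- → 1 Rh-; so P(type A, Rh-negative) = 3/4 × 1 = 3/4 per child.
All 2 independent: (3/4)^2 = 9/16.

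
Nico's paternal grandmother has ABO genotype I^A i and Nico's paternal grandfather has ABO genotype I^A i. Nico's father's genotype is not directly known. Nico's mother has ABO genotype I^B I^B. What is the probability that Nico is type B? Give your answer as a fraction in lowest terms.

1/2

Nico's father's ABO genotype from I^A i × I^A i: 1/4 I^A I^A, 1/2 I^A i, 1/4 i i.
Crossing each possibility with the mother I^B I^B and summing P(type B): 1/4·0 + 1/2·1/2 + 1/4·1 = 1/2.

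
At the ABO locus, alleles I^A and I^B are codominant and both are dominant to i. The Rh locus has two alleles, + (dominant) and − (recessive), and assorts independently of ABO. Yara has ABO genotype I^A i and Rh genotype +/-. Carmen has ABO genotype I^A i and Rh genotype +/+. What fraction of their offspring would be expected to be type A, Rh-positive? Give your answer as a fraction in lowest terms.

3/4

ABO cross I^A i × I^A i → offspring phenotypes: 1/4 O, 3/4 A.
Rh cross +/- × +/+ → 1 Rh+.
Independent loci: P(type A, Rh-positive) = 3/4 × 1 = 3/4.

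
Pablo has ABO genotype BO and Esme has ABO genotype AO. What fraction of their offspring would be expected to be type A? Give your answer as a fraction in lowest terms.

1/4

ABO cross BO × AO → offspring phenotypes: 1/4 O, 1/4 A, 1/4 B, 1/4 AB.
So P(type A) = 1/4.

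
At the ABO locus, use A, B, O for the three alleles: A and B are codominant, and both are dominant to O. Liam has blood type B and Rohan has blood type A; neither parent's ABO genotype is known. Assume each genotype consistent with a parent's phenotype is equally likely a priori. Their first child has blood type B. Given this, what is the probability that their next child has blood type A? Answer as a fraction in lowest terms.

1/12

Possible genotypes: Liam ∈ {BB, BO}; Rohan ∈ {AA, AO}.
Weight each parental genotype pair by prior × P(type-B child):
  BB × AO: posterior weight 2/3; P(next child type A) = 0.
  BO × AO: posterior weight 1/3; P(next child type A) = 1/4.
Weighted sum = 1/12.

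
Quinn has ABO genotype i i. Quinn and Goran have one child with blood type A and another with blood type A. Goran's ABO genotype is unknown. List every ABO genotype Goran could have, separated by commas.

I^A I^A, I^A I^B, I^A i

For each candidate genotype of Goran, check whether crossing it with i i can produce every observed child phenotype.
  I^A I^A → possible child types {A} ✓
  I^A I^B → possible child types {A, B} ✓
  I^A i → possible child types {O, A} ✓
  I^B I^B → possible child types {B} ✗
  I^B i → possible child types {O, B} ✗
  i i → possible child types {O} ✗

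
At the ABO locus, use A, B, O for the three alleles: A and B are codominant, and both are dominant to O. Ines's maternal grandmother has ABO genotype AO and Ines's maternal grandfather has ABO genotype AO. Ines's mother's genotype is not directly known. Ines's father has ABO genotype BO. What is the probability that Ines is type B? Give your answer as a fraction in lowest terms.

Ines's mother's ABO genotype from AO × AO: 1/4 AA, 1/2 AO, 1/4 OO.
Crossing each possibility with the father BO and summing P(type B): 1/4·0 + 1/2·1/4 + 1/4·1/2 = 1/4.

1/4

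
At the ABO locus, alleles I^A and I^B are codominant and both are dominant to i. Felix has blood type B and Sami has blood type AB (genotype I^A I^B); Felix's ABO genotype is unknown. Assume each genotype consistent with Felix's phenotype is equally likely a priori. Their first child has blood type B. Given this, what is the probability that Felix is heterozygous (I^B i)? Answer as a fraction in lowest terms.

1/2

Possible genotypes: Felix ∈ {I^B I^B, I^B i}; Sami ∈ {I^A I^B}.
Weight each parental genotype pair by prior × P(type-B child):
  I^B I^B × I^A I^B: posterior weight 1/2.
  I^B i × I^A I^B: posterior weight 1/2.
Sum the posterior weight over pairs where Felix is I^B i: 1/2.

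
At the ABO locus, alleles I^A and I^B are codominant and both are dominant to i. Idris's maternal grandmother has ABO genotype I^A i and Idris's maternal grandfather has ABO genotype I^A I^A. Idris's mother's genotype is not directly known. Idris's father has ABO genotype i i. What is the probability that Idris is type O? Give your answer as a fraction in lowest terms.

1/4

Idris's mother's ABO genotype from I^A i × I^A I^A: 1/2 I^A I^A, 1/2 I^A i.
Crossing each possibility with the father i i and summing P(type O): 1/2·0 + 1/2·1/2 = 1/4.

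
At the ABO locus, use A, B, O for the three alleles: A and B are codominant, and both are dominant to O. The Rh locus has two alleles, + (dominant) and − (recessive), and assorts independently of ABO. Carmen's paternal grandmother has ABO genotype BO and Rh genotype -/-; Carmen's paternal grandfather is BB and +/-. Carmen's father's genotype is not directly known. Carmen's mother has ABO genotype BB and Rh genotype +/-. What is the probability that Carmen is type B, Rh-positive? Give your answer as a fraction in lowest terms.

Carmen's father's ABO genotype from BO × BB: 1/2 BB, 1/2 BO.
Crossing each possibility with the mother BB and summing P(type B): 1/2·1 + 1/2·1 = 1.
Similarly for Rh via the father's Rh distribution: P(Rh+) = 5/8.
Independent loci: 1 × 5/8 = 5/8.

5/8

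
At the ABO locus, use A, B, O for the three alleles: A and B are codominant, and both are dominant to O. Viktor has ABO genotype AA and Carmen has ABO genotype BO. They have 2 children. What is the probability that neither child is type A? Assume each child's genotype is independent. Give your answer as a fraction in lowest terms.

1/4

ABO cross AA × BO → 1/2 A, 1/2 AB.
So P(type A) = 1/2 per child.
P(not type A) = 1/2 for one child; (1/2)^2 = 1/4.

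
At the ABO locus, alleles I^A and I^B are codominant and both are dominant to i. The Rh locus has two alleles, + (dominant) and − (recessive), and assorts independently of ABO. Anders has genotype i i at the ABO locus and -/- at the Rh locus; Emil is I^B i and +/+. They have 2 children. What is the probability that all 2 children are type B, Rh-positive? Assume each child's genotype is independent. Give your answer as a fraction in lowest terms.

1/4

ABO cross i i × I^B i → 1/2 O, 1/2 B.
Rh cross -/- × +/+ → 1 Rh+; so P(type B, Rh-positive) = 1/2 × 1 = 1/2 per child.
All 2 independent: (1/2)^2 = 1/4.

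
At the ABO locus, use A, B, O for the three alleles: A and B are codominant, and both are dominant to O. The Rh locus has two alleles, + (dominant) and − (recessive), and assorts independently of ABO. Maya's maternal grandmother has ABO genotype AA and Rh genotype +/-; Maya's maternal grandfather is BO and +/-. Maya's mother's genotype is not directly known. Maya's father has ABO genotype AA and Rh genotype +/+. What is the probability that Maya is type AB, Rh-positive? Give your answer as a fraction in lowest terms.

1/4

Maya's mother's ABO genotype from AA × BO: 1/2 AB, 1/2 AO.
Crossing each possibility with the father AA and summing P(type AB): 1/2·1/2 + 1/2·0 = 1/4.
Similarly for Rh via the mother's Rh distribution: P(Rh+) = 1.
Independent loci: 1/4 × 1 = 1/4.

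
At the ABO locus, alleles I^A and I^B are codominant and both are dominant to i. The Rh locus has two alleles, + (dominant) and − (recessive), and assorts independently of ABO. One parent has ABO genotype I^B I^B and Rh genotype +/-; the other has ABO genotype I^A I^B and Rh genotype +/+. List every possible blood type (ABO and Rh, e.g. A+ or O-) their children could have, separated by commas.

B+, AB+

Gametes from I^B I^B × I^A I^B give offspring ABO genotypes I^A I^B, I^B I^B, i.e. phenotypes B, AB.
Rh cross +/- × +/+ → phenotypes Rh+.
Combining independently: B+, AB+.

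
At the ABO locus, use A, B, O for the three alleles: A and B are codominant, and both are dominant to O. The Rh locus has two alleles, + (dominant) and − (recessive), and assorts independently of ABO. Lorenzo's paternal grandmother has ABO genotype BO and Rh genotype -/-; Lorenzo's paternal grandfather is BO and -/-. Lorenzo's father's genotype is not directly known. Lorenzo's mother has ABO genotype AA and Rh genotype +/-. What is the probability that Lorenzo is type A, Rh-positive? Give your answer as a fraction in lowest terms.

Lorenzo's father's ABO genotype from BO × BO: 1/4 BB, 1/2 BO, 1/4 OO.
Crossing each possibility with the mother AA and summing P(type A): 1/4·0 + 1/2·1/2 + 1/4·1 = 1/2.
Similarly for Rh via the father's Rh distribution: P(Rh+) = 1/2.
Independent loci: 1/2 × 1/2 = 1/4.

1/4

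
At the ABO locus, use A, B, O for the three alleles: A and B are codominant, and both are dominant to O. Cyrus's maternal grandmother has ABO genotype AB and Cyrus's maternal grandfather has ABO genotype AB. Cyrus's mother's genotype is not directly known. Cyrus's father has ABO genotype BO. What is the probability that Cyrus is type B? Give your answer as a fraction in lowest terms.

1/2

Cyrus's mother's ABO genotype from AB × AB: 1/4 AA, 1/2 AB, 1/4 BB.
Crossing each possibility with the father BO and summing P(type B): 1/4·0 + 1/2·1/2 + 1/4·1 = 1/2.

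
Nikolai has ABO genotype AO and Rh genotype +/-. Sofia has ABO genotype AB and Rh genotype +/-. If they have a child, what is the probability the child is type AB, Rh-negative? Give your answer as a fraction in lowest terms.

1/16

ABO cross AO × AB → offspring phenotypes: 1/2 A, 1/4 B, 1/4 AB.
Rh cross +/- × +/- → 3/4 Rh+, 1/4 Rh-.
Independent loci: P(type AB, Rh-negative) = 1/4 × 1/4 = 1/16.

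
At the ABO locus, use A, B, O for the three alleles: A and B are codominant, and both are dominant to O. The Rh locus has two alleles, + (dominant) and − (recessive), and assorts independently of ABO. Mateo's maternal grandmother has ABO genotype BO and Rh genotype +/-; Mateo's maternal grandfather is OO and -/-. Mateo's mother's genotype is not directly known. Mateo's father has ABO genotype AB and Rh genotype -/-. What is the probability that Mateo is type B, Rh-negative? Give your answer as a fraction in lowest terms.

3/8

Mateo's mother's ABO genotype from BO × OO: 1/2 BO, 1/2 OO.
Crossing each possibility with the father AB and summing P(type B): 1/2·1/2 + 1/2·1/2 = 1/2.
Similarly for Rh via the mother's Rh distribution: P(Rh-) = 3/4.
Independent loci: 1/2 × 3/4 = 3/8.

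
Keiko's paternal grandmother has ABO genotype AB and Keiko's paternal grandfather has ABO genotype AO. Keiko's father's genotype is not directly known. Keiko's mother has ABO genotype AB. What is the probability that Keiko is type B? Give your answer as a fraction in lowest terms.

Keiko's father's ABO genotype from AB × AO: 1/4 AA, 1/4 AB, 1/4 AO, 1/4 BO.
Crossing each possibility with the mother AB and summing P(type B): 1/4·0 + 1/4·1/4 + 1/4·1/4 + 1/4·1/2 = 1/4.

1/4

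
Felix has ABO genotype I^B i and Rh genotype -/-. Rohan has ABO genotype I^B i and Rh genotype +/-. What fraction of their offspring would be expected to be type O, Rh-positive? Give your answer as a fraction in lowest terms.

1/8

ABO cross I^B i × I^B i → offspring phenotypes: 1/4 O, 3/4 B.
Rh cross -/- × +/- → 1/2 Rh+, 1/2 Rh-.
Independent loci: P(type O, Rh-positive) = 1/4 × 1/2 = 1/8.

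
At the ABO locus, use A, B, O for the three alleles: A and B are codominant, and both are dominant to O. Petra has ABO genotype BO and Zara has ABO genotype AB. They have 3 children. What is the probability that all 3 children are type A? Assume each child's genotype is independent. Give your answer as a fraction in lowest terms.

1/64

ABO cross BO × AB → 1/4 A, 1/2 B, 1/4 AB.
So P(type A) = 1/4 per child.
All 3 independent: (1/4)^3 = 1/64.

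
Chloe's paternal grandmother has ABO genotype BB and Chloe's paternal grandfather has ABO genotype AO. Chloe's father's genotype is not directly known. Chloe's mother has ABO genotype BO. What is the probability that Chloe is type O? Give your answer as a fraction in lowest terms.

Chloe's father's ABO genotype from BB × AO: 1/2 AB, 1/2 BO.
Crossing each possibility with the mother BO and summing P(type O): 1/2·0 + 1/2·1/4 = 1/8.

1/8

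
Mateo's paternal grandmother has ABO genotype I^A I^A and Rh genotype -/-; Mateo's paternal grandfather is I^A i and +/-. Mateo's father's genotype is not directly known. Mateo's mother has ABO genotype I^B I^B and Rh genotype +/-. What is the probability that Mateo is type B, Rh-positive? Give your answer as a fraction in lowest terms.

Mateo's father's ABO genotype from I^A I^A × I^A i: 1/2 I^A I^A, 1/2 I^A i.
Crossing each possibility with the mother I^B I^B and summing P(type B): 1/2·0 + 1/2·1/2 = 1/4.
Similarly for Rh via the father's Rh distribution: P(Rh+) = 5/8.
Independent loci: 1/4 × 5/8 = 5/32.

5/32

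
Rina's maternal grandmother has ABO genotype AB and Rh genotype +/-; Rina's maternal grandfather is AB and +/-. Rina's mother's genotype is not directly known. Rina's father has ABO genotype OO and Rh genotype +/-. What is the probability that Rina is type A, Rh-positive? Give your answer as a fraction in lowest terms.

3/8

Rina's mother's ABO genotype from AB × AB: 1/4 AA, 1/2 AB, 1/4 BB.
Crossing each possibility with the father OO and summing P(type A): 1/4·1 + 1/2·1/2 + 1/4·0 = 1/2.
Similarly for Rh via the mother's Rh distribution: P(Rh+) = 3/4.
Independent loci: 1/2 × 3/4 = 3/8.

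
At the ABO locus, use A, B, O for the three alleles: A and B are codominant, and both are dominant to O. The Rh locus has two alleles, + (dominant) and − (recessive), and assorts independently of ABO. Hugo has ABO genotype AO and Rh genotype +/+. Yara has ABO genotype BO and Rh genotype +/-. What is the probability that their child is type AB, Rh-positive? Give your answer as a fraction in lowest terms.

ABO cross AO × BO → offspring phenotypes: 1/4 O, 1/4 A, 1/4 B, 1/4 AB.
Rh cross +/+ × +/- → 1 Rh+.
Independent loci: P(type AB, Rh-positive) = 1/4 × 1 = 1/4.

1/4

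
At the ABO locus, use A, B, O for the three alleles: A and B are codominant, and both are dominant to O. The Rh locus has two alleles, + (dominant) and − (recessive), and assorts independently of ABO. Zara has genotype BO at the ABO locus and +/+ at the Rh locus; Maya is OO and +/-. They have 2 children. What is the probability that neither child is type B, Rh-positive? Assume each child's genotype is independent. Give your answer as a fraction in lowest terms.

1/4

ABO cross BO × OO → 1/2 O, 1/2 B.
Rh cross +/+ × +/- → 1 Rh+; so P(type B, Rh-positive) = 1/2 × 1 = 1/2 per child.
P(not type B, Rh-positive) = 1/2 for one child; (1/2)^2 = 1/4.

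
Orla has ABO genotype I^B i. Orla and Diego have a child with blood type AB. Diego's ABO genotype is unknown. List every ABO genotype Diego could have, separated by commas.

For each candidate genotype of Diego, check whether crossing it with I^B i can produce every observed child phenotype.
  I^A I^A → possible child types {A, AB} ✓
  I^A I^B → possible child types {A, B, AB} ✓
  I^A i → possible child types {O, A, B, AB} ✓
  I^B I^B → possible child types {B} ✗
  I^B i → possible child types {O, B} ✗
  i i → possible child types {O, B} ✗

I^A I^A, I^A I^B, I^A i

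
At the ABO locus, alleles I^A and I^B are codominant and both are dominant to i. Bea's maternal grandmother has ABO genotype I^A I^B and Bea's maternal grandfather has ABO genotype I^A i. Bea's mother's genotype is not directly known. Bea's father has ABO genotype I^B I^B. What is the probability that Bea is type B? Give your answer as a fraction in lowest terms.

1/2

Bea's mother's ABO genotype from I^A I^B × I^A i: 1/4 I^A I^A, 1/4 I^A I^B, 1/4 I^A i, 1/4 I^B i.
Crossing each possibility with the father I^B I^B and summing P(type B): 1/4·0 + 1/4·1/2 + 1/4·1/2 + 1/4·1 = 1/2.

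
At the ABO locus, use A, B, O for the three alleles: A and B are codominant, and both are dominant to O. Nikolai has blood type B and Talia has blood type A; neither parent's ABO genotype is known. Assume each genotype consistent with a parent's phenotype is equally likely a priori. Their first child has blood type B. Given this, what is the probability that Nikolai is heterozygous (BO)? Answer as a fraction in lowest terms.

1/3

Possible genotypes: Nikolai ∈ {BB, BO}; Talia ∈ {AA, AO}.
Weight each parental genotype pair by prior × P(type-B child):
  BB × AO: posterior weight 2/3.
  BO × AO: posterior weight 1/3.
Sum the posterior weight over pairs where Nikolai is BO: 1/3.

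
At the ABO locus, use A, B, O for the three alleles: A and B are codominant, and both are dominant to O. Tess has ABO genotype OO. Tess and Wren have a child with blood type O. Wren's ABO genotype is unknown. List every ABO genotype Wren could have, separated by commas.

AO, BO, OO

For each candidate genotype of Wren, check whether crossing it with OO can produce every observed child phenotype.
  AA → possible child types {A} ✗
  AB → possible child types {A, B} ✗
  AO → possible child types {O, A} ✓
  BB → possible child types {B} ✗
  BO → possible child types {O, B} ✓
  OO → possible child types {O} ✓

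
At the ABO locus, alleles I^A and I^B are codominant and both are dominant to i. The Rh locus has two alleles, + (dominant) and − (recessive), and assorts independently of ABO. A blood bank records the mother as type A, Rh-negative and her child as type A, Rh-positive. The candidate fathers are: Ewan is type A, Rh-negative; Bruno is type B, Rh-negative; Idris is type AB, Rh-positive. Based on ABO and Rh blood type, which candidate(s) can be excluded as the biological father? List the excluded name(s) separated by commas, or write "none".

Ewan, Bruno

A candidate is excluded only if no genotype consistent with his phenotype could produce a type A, Rh-positive child with a type A, Rh-negative mother.
Ewan (type A, Rh-): no genotype consistent with that phenotype can produce a type-A Rh+ child with a type-A mother.
Bruno (type B, Rh-): no genotype consistent with that phenotype can produce a type-A Rh+ child with a type-A mother.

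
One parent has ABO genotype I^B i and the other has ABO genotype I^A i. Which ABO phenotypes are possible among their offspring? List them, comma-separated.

O, A, B, AB

Gametes from I^B i × I^A i give offspring ABO genotypes I^A I^B, I^A i, I^B i, i i, i.e. phenotypes O, A, B, AB.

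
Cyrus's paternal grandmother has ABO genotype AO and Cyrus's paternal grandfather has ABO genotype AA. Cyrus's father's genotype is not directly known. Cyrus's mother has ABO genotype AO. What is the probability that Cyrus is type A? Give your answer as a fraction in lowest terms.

7/8

Cyrus's father's ABO genotype from AO × AA: 1/2 AA, 1/2 AO.
Crossing each possibility with the mother AO and summing P(type A): 1/2·1 + 1/2·3/4 = 7/8.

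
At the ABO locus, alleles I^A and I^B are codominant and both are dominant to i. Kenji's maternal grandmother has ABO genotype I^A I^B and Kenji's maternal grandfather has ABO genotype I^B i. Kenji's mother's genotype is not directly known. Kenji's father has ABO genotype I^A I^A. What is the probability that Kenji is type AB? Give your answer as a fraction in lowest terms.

Kenji's mother's ABO genotype from I^A I^B × I^B i: 1/4 I^A I^B, 1/4 I^A i, 1/4 I^B I^B, 1/4 I^B i.
Crossing each possibility with the father I^A I^A and summing P(type AB): 1/4·1/2 + 1/4·0 + 1/4·1 + 1/4·1/2 = 1/2.

1/2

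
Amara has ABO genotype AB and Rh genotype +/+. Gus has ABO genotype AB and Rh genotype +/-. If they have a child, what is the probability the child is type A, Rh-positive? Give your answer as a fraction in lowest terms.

ABO cross AB × AB → offspring phenotypes: 1/4 A, 1/4 B, 1/2 AB.
Rh cross +/+ × +/- → 1 Rh+.
Independent loci: P(type A, Rh-positive) = 1/4 × 1 = 1/4.

1/4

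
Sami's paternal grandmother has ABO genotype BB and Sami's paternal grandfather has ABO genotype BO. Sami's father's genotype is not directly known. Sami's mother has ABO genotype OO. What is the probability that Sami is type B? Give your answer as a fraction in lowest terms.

Sami's father's ABO genotype from BB × BO: 1/2 BB, 1/2 BO.
Crossing each possibility with the mother OO and summing P(type B): 1/2·1 + 1/2·1/2 = 3/4.

3/4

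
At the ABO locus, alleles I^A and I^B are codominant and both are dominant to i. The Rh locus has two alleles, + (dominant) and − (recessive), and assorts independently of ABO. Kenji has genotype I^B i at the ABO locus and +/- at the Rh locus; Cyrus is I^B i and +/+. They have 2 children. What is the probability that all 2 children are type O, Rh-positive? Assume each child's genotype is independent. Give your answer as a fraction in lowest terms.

1/16

ABO cross I^B i × I^B i → 1/4 O, 3/4 B.
Rh cross +/- × +/+ → 1 Rh+; so P(type O, Rh-positive) = 1/4 × 1 = 1/4 per child.
All 2 independent: (1/4)^2 = 1/16.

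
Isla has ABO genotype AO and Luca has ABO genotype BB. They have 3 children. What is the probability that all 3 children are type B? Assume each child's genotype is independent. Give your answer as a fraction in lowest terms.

1/8

ABO cross AO × BB → 1/2 B, 1/2 AB.
So P(type B) = 1/2 per child.
All 3 independent: (1/2)^3 = 1/8.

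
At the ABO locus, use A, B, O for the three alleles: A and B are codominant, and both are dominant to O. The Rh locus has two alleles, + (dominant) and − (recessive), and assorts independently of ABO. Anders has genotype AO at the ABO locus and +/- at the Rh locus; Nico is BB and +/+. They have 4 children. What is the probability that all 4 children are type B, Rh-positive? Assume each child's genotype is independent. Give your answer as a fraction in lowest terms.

1/16

ABO cross AO × BB → 1/2 B, 1/2 AB.
Rh cross +/- × +/+ → 1 Rh+; so P(type B, Rh-positive) = 1/2 × 1 = 1/2 per child.
All 4 independent: (1/2)^4 = 1/16.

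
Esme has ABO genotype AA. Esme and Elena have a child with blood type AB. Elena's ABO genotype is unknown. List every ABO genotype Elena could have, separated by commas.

AB, BB, BO

For each candidate genotype of Elena, check whether crossing it with AA can produce every observed child phenotype.
  AA → possible child types {A} ✗
  AB → possible child types {A, AB} ✓
  AO → possible child types {A} ✗
  BB → possible child types {AB} ✓
  BO → possible child types {A, AB} ✓
  OO → possible child types {A} ✗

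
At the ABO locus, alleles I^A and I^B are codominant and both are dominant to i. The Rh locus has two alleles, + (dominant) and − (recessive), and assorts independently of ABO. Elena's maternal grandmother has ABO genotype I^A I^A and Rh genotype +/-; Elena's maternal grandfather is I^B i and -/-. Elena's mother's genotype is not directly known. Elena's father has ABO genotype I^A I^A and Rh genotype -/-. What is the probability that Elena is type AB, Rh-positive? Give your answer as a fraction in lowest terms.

1/16

Elena's mother's ABO genotype from I^A I^A × I^B i: 1/2 I^A I^B, 1/2 I^A i.
Crossing each possibility with the father I^A I^A and summing P(type AB): 1/2·1/2 + 1/2·0 = 1/4.
Similarly for Rh via the mother's Rh distribution: P(Rh+) = 1/4.
Independent loci: 1/4 × 1/4 = 1/16.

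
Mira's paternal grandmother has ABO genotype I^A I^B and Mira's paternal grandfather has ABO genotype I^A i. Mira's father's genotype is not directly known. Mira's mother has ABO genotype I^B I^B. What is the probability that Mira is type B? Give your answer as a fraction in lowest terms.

1/2

Mira's father's ABO genotype from I^A I^B × I^A i: 1/4 I^A I^A, 1/4 I^A I^B, 1/4 I^A i, 1/4 I^B i.
Crossing each possibility with the mother I^B I^B and summing P(type B): 1/4·0 + 1/4·1/2 + 1/4·1/2 + 1/4·1 = 1/2.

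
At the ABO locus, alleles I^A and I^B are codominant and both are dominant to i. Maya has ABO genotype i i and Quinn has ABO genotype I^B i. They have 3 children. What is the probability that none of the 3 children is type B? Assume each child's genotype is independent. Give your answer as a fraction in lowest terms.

ABO cross i i × I^B i → 1/2 O, 1/2 B.
So P(type B) = 1/2 per child.
P(not type B) = 1/2 for one child; (1/2)^3 = 1/8.

1/8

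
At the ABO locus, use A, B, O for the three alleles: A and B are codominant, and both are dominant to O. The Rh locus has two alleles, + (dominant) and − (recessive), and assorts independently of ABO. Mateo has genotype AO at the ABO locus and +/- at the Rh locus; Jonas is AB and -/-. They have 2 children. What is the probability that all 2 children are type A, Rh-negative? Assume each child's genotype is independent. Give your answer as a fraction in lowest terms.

ABO cross AO × AB → 1/2 A, 1/4 B, 1/4 AB.
Rh cross +/- × -/- → 1/2 Rh+, 1/2 Rh-; so P(type A, Rh-negative) = 1/2 × 1/2 = 1/4 per child.
All 2 independent: (1/4)^2 = 1/16.

1/16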